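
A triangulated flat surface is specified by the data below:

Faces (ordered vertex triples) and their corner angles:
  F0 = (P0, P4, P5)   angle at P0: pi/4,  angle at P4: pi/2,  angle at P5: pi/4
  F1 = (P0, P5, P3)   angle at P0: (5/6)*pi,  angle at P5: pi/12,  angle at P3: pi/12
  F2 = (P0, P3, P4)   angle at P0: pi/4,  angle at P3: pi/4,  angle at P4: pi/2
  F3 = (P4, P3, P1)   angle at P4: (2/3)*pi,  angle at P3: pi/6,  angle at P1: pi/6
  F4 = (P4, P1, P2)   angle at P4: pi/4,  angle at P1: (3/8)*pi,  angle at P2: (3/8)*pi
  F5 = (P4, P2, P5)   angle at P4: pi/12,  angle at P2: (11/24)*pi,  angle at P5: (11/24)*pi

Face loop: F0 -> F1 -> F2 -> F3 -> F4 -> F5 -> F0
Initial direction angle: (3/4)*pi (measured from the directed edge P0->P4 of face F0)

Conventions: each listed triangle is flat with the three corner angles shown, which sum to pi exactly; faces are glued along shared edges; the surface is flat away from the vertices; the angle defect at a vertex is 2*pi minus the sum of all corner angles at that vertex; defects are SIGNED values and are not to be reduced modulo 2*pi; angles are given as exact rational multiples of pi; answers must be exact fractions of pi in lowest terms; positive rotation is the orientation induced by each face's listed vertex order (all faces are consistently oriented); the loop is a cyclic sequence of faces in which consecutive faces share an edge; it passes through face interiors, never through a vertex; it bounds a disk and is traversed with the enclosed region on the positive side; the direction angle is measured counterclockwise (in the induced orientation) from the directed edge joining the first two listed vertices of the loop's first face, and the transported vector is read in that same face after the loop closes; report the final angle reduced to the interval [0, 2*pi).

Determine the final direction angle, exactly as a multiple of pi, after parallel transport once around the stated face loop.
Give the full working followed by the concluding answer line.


enclosed vertex P0: corner angles sum to (4/3)*pi, defect = 2*pi - (4/3)*pi = (2/3)*pi
enclosed vertex P4: corner angles sum to 2*pi, defect = 2*pi - 2*pi = 0
final direction = starting direction + enclosed defect total, reduced mod 2*pi (induced orientation)
final angle = (3/4)*pi + (2/3)*pi = (17/12)*pi (mod 2*pi)

Answer: final direction angle = (17/12)*pi


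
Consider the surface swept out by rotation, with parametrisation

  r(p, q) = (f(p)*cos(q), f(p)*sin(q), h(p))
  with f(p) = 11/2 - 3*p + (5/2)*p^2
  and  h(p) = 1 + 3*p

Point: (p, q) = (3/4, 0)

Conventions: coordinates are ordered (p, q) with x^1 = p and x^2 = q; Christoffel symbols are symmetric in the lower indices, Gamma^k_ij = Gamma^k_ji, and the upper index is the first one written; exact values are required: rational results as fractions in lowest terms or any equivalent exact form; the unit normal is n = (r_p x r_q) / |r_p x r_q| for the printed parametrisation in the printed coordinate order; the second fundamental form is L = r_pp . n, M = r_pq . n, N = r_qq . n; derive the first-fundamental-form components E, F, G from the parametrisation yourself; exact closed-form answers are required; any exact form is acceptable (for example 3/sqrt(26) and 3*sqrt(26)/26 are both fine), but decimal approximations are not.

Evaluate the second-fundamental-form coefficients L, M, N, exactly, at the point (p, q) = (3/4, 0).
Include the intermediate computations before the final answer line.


f = 149/32, f' = 3/4, f'' = 5, h' = 3, h'' = 0
E = 153/16, F = 0, G = 22201/1024; answer radicand W^2 = 153/16
unnormalised second-form numerators: l = -15, m = 0, n = 447/32; L = l/sqrt(153/16), and similarly M = m/sqrt(W^2), N = n/sqrt(W^2)

Answer: L = -20*sqrt(17)/17, M = 0, N = 149*sqrt(17)/136


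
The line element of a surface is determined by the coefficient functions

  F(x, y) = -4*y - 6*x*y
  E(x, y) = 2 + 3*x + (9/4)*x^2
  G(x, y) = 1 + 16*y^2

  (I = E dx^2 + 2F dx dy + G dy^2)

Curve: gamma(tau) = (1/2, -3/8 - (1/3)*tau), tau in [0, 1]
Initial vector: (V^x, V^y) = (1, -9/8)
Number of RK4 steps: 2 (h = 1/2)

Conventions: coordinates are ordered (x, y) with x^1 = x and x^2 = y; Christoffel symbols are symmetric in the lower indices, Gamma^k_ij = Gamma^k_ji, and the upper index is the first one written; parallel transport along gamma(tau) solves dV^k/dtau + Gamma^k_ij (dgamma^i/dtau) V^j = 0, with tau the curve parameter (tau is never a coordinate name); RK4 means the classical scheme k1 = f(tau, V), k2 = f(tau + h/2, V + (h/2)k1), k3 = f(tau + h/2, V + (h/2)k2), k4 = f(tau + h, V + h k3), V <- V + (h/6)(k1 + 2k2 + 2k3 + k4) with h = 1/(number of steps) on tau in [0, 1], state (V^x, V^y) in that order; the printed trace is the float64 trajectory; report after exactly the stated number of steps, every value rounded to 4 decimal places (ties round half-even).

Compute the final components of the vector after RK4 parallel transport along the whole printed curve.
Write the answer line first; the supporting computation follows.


Answer: V^x = 1.2652, V^y = -0.8129

gamma'(tau) = (0, -1/3); f(tau, V)^k = -Gamma^k_ij(gamma(tau)) gamma'^i(tau) V^j; h = 1/2; intermediate values shown to 6 dp
curve data and Christoffel symbols at the stage parameters:
  tau = 0.000000: gamma = (0.500000, -0.375000), gamma' = (0.000000, -0.333333); Gamma_xxx = 0.415842, Gamma_xxy = 0.000000, Gamma_xyy = -1.108911, Gamma_yxx = 0.356436, Gamma_yxy = 0.000000, Gamma_yyy = -0.950495
  tau = 0.250000: gamma = (0.500000, -0.458333), gamma' = (0.000000, -0.333333); Gamma_xxx = 0.353601, Gamma_xxy = 0.000000, Gamma_xyy = -0.942937, Gamma_yxx = 0.370440, Gamma_yxy = 0.000000, Gamma_yyy = -0.987839
  tau = 0.500000: gamma = (0.500000, -0.541667), gamma' = (0.000000, -0.333333); Gamma_xxx = 0.299762, Gamma_xxy = 0.000000, Gamma_xyy = -0.799366, Gamma_yxx = 0.371134, Gamma_yxy = 0.000000, Gamma_yyy = -0.989691
  tau = 0.750000: gamma = (0.500000, -0.625000), gamma' = (0.000000, -0.333333); Gamma_xxx = 0.254545, Gamma_xxy = 0.000000, Gamma_xyy = -0.678788, Gamma_yxx = 0.363636, Gamma_yxy = 0.000000, Gamma_yyy = -0.969697
  tau = 1.000000: gamma = (0.500000, -0.708333), gamma' = (0.000000, -0.333333); Gamma_xxx = 0.217117, Gamma_xxy = 0.000000, Gamma_xyy = -0.578978, Gamma_yxx = 0.351522, Gamma_yxy = 0.000000, Gamma_yyy = -0.937392
step 0: V^x = 1.0000, V^y = -1.1250
step 1: k1 = (0.415842, 0.356436), k2 = (0.325593, 0.341098), k3 = (0.326799, 0.342361), k4 = (0.254150, 0.314662); V <- V + (h/6)(k1 + 2k2 + 2k3 + k4): V^x = 1.1646, V^y = -0.9552
step 2: k1 = (0.254509, 0.315106), k2 = (0.198294, 0.283277), k3 = (0.200094, 0.285849), k4 = (0.156756, 0.253796); V <- V + (h/6)(k1 + 2k2 + 2k3 + k4): V^x = 1.2652, V^y = -0.8129


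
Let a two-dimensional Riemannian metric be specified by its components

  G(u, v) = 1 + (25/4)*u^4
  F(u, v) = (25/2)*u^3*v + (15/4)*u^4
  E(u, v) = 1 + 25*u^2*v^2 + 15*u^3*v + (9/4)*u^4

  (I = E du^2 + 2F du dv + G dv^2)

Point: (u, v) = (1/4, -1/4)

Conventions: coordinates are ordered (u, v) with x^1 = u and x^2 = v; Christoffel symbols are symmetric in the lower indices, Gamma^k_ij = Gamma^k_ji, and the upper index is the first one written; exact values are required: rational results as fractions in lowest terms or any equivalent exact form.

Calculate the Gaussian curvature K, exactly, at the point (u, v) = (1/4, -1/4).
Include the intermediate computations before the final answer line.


E = 1073/1024, F = -35/1024, G = 1049/1024, EG - F^2 = 549/512 at the point
E_u = 7/32, E_v = -35/64, F_u = -45/128, F_v = 25/128, G_u = 25/64, G_v = 0
E_vv = 25/8, F_uv = 75/32, G_uu = 75/16
The intrinsic route: Brioschi's K = (det M1 - det M2)/(EG - F^2)^2.
M1 = [[-E_vv/2 + F_uv - G_uu/2, E_u/2, F_u - E_v/2], [F_v - G_u/2, E, F], [G_v/2, F, G]] = [[-25/16, 7/64, -5/64], [0, 1073/1024, -35/1024], [0, -35/1024, 1049/1024]]; det M1 = -13725/8192
M2 = [[0, E_v/2, G_u/2], [E_v/2, E, F], [G_u/2, F, G]] = [[0, -35/128, 25/128], [-35/128, 1073/1024, -35/1024], [25/128, -35/1024, 1049/1024]]; det M2 = -925/8192
det M1 - det M2 = -25/16; K = -25/16 / (549/512)^2 = -409600/301401

Answer: K = -409600/301401


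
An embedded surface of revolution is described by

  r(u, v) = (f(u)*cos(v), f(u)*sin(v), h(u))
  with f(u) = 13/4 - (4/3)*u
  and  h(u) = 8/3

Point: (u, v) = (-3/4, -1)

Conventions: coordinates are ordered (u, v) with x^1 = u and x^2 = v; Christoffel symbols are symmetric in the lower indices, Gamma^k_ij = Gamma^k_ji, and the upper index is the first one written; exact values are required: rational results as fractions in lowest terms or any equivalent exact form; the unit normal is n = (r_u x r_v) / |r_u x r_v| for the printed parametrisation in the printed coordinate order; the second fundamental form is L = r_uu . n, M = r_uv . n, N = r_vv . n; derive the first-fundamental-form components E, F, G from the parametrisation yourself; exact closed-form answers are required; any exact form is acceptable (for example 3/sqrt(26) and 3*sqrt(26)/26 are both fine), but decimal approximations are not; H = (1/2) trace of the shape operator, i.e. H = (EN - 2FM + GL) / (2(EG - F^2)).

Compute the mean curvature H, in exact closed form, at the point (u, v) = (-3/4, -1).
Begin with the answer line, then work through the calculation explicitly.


Answer: H = 0

f = 17/4, f' = -4/3, f'' = 0, h' = 0, h'' = 0
E = 16/9, F = 0, G = 289/16; answer radicand W^2 = 16/9
unnormalised second-form numerators: l = 0, m = 0, n = 0; L = l/sqrt(16/9), and similarly M = m/sqrt(W^2), N = n/sqrt(W^2)
H = (E*n - 2*F*m + G*l) / (2*(EG - F^2)*sqrt(W^2)); E*n - 2*F*m + G*l = 0, EG - F^2 = 289/9, so H = (0)/sqrt(16/9)


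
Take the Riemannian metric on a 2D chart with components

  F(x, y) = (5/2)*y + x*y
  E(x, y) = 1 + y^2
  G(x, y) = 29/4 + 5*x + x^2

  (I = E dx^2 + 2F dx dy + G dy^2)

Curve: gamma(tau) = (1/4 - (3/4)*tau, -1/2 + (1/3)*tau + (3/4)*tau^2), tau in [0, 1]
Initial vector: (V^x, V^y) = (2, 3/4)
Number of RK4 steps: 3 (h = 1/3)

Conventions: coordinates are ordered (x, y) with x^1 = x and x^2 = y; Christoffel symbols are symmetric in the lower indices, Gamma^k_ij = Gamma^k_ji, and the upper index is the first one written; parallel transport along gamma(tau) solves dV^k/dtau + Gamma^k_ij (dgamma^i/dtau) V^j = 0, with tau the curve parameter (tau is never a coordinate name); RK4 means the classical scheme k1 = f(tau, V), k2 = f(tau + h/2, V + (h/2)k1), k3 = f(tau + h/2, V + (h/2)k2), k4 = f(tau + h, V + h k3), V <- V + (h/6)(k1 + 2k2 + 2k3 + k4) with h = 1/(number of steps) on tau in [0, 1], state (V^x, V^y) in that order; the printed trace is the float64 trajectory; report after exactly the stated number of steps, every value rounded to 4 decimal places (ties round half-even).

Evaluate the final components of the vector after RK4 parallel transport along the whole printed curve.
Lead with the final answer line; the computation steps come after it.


Answer: V^x = 1.9627, V^y = 0.1036

gamma'(tau) = (-3/4, 1/3 + (3/2)*tau); f(tau, V)^k = -Gamma^k_ij(gamma(tau)) gamma'^i(tau) V^j; h = 1/3; intermediate values shown to 6 dp
curve data and Christoffel symbols at the stage parameters:
  tau = 0.000000: gamma = (0.250000, -0.500000), gamma' = (-0.750000, 0.333333); Gamma_xxx = 0.000000, Gamma_xxy = -0.056738, Gamma_xyy = 0.000000, Gamma_yxx = 0.000000, Gamma_yxy = 0.312057, Gamma_yyy = 0.000000
  tau = 0.166667: gamma = (0.125000, -0.423611), gamma' = (-0.750000, 0.583333); Gamma_xxx = 0.000000, Gamma_xxy = -0.052492, Gamma_xyy = 0.000000, Gamma_yxx = 0.000000, Gamma_yxy = 0.325276, Gamma_yyy = 0.000000
  tau = 0.333333: gamma = (0.000000, -0.305556), gamma' = (-0.750000, 0.833333); Gamma_xxx = 0.000000, Gamma_xxy = -0.041610, Gamma_xyy = 0.000000, Gamma_yxx = 0.000000, Gamma_yxy = 0.340443, Gamma_yyy = 0.000000
  tau = 0.500000: gamma = (-0.125000, -0.145833), gamma' = (-0.750000, 1.083333); Gamma_xxx = 0.000000, Gamma_xxy = -0.021891, Gamma_xyy = 0.000000, Gamma_yxx = 0.000000, Gamma_yxy = 0.356505, Gamma_yyy = 0.000000
  tau = 0.666667: gamma = (-0.250000, 0.055556), gamma' = (-0.750000, 1.333333); Gamma_xxx = 0.000000, Gamma_xxy = 0.009159, Gamma_xyy = 0.000000, Gamma_yxx = 0.000000, Gamma_yxy = 0.370945, Gamma_yyy = 0.000000
  tau = 0.833333: gamma = (-0.375000, 0.298611), gamma' = (-0.750000, 1.583333); Gamma_xxx = 0.000000, Gamma_xxy = 0.053278, Gamma_xyy = 0.000000, Gamma_yxx = 0.000000, Gamma_yxy = 0.379140, Gamma_yyy = 0.000000
  tau = 1.000000: gamma = (-0.500000, 0.583333), gamma' = (-0.750000, 1.833333); Gamma_xxx = 0.000000, Gamma_xxy = 0.109233, Gamma_xyy = 0.000000, Gamma_yxx = 0.000000, Gamma_yxy = 0.374512, Gamma_yyy = 0.000000
step 0: V^x = 2.0000, V^y = 0.7500
step 1: k1 = (0.005910, -0.032506), k2 = (0.031957, -0.198029), k3 = (0.033176, -0.205583), k4 = (0.048466, -0.396541); V <- V + (h/6)(k1 + 2k2 + 2k3 + k4): V^x = 2.0103, V^y = 0.6813
step 2: k1 = (0.048443, -0.396353), k2 = (0.037763, -0.615001), k3 = (0.038319, -0.624057), k4 = (-0.021454, -0.868902); V <- V + (h/6)(k1 + 2k2 + 2k3 + k4): V^x = 2.0202, V^y = 0.4734
step 3: k1 = (-0.021420, -0.867492), k2 = (-0.156980, -1.117111), k3 = (-0.156736, -1.115378), k4 = (-0.385785, -1.322690); V <- V + (h/6)(k1 + 2k2 + 2k3 + k4): V^x = 1.9627, V^y = 0.1036


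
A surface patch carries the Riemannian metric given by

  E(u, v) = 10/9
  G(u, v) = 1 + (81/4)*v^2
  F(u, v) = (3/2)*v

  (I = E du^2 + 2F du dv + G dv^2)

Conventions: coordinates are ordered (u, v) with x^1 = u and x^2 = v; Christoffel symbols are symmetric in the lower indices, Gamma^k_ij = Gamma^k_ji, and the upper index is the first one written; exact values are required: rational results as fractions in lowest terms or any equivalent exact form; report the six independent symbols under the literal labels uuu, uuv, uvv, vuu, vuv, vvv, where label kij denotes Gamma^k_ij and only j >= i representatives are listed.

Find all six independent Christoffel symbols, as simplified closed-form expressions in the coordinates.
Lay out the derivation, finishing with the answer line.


E = 10/9; F = (3/2)*v; G = 1 + (81/4)*v^2
Gamma^k_ij = (1/2) g^{kl} (d_i g_jl + d_j g_il - d_l g_ij), with g^inv = (1/(EG-F^2)) [[G, -F], [-F, E]]
first partials: E_u = 0, E_v = 0, F_u = 0, F_v = 3/2, G_u = 0, G_v = (81/2)*v
D = EG - F^2 = 10/9 + (81/4)*v^2
expanded: Gamma^u_uu = (G E_u - 2F F_u + F E_v)/(2D), Gamma^u_uv = (G E_v - F G_u)/(2D), Gamma^u_vv = (2G F_v - G G_u - F G_v)/(2D), Gamma^v_uu = (2E F_u - E E_v - F E_u)/(2D), Gamma^v_uv = (E G_u - F E_v)/(2D), Gamma^v_vv = (E G_v - 2F F_v + F G_u)/(2D); substitute and cancel common factors

Answer: Gamma_uuu = 0, Gamma_uuv = 0, Gamma_uvv = 54/(729*v^2 + 40), Gamma_vuu = 0, Gamma_vuv = 0, Gamma_vvv = 729*v/(729*v^2 + 40)


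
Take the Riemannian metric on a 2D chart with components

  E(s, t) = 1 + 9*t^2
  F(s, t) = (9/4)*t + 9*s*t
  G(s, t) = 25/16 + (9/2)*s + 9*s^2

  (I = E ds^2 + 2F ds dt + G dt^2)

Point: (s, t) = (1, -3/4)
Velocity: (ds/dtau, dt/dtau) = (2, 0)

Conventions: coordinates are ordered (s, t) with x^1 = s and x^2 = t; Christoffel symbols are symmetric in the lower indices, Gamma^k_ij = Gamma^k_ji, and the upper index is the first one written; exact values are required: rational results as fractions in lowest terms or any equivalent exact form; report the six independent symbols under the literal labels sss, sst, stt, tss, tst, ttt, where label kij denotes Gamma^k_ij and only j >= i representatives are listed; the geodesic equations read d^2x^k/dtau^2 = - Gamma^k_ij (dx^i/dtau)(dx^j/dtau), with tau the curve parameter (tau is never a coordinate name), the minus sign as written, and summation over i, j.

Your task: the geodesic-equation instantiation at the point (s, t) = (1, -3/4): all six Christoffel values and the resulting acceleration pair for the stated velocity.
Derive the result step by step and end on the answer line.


E = 97/16, F = -135/16, G = 241/16 at the point
E_s = 0, E_t = -27/2, F_s = -27/4, F_t = 45/4, G_s = 45/2, G_t = 0
EG - F^2 = 161/8;  g^inv = (8/161) * [[241/16, 135/16], [135/16, 97/16]]
first-kind symbols [ij,l] = (1/2)(d_i g_jl + d_j g_il - d_l g_ij): [ss,s] = E_s/2 = 0, [ss,t] = F_s - E_t/2 = 0, [st,s] = E_t/2 = -27/4, [st,t] = G_s/2 = 45/4, [tt,s] = F_t - G_s/2 = 0, [tt,t] = G_t/2 = 0
Gamma^s_ij = (G*[ij,s] - F*[ij,t])/(EG - F^2), Gamma^t_ij = (E*[ij,t] - F*[ij,s])/(EG - F^2)
Gamma_sss = 0, Gamma_sst = -54/161, Gamma_stt = 0, Gamma_tss = 0, Gamma_tst = 90/161, Gamma_ttt = 0
d^2s/dtau^2 = -(Gamma_sss*(2)^2 + 2*Gamma_sst*(2)*(0) + Gamma_stt*(0)^2) = 0
d^2t/dtau^2 = -(Gamma_tss*(2)^2 + 2*Gamma_tst*(2)*(0) + Gamma_ttt*(0)^2) = 0

Answer: Gamma_sss = 0, Gamma_sst = -54/161, Gamma_stt = 0, Gamma_tss = 0, Gamma_tst = 90/161, Gamma_ttt = 0; accelerations (d^2s/dtau^2, d^2t/dtau^2) = (0, 0)


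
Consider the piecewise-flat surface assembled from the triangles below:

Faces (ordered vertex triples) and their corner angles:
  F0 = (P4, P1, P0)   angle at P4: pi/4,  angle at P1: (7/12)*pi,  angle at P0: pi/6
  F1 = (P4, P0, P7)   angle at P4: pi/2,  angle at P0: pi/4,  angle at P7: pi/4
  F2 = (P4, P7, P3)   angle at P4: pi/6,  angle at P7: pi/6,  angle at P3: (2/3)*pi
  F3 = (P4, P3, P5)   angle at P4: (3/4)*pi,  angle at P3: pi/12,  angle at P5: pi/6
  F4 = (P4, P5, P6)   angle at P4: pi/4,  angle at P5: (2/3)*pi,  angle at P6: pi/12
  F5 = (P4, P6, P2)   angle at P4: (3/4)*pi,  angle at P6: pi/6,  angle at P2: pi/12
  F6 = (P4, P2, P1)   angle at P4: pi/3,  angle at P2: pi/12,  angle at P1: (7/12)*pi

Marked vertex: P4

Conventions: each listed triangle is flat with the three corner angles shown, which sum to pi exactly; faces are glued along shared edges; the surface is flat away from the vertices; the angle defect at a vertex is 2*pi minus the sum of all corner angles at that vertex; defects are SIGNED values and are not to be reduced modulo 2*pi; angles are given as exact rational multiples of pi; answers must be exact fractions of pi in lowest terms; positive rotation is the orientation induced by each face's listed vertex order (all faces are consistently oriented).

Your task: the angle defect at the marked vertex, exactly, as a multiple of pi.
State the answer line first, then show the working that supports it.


Answer: defect(P4) = -pi

Sum of corner angles at P4: 3*pi
defect = 2*pi - 3*pi


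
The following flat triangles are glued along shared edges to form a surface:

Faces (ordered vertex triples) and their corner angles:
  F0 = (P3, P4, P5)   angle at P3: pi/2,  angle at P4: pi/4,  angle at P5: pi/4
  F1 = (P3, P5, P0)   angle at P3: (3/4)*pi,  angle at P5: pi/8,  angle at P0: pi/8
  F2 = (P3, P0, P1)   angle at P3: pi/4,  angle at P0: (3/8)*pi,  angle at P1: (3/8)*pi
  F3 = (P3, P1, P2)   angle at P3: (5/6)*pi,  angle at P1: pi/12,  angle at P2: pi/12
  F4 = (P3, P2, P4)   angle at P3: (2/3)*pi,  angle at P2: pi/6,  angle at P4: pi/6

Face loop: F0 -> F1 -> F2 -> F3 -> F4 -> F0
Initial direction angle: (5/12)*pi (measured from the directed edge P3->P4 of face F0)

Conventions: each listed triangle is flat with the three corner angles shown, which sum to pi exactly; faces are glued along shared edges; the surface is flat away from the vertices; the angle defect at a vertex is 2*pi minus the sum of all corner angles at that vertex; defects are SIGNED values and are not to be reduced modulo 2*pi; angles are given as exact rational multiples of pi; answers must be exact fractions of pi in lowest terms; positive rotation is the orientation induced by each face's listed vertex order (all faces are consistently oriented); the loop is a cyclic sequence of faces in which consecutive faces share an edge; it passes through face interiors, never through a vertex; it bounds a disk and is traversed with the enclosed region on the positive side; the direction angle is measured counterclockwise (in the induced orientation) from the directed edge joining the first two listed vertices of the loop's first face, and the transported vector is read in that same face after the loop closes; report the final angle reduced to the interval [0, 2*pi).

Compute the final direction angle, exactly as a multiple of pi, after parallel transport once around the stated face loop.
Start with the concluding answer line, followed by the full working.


Answer: final direction angle = (17/12)*pi

enclosed vertex P3: corner angles sum to 3*pi, defect = 2*pi - 3*pi = -pi
transport around the loop rotates by the sum of enclosed defects; add to the initial angle mod 2*pi
final angle = (5/12)*pi - pi = (17/12)*pi (mod 2*pi)


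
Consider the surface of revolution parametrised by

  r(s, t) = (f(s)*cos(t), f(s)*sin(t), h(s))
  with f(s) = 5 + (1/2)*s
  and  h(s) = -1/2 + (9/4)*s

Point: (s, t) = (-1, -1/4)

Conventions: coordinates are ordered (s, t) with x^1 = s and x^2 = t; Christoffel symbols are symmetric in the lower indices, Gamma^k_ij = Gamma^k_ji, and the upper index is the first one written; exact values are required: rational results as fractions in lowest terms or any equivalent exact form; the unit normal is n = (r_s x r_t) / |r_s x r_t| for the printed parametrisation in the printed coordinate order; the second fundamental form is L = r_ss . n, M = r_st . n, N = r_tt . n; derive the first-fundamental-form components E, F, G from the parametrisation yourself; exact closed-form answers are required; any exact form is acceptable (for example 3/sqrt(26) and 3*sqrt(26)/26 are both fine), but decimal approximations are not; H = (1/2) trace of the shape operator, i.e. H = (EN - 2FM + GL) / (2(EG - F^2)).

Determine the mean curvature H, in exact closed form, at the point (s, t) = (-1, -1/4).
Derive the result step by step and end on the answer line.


f = 9/2, f' = 1/2, f'' = 0, h' = 9/4, h'' = 0
E = 85/16, F = 0, G = 81/4; answer radicand W^2 = 85/16
unnormalised second-form numerators: l = 0, m = 0, n = 81/8; L = l/sqrt(85/16), and similarly M = m/sqrt(W^2), N = n/sqrt(W^2)
H = (E*n - 2*F*m + G*l) / (2*(EG - F^2)*sqrt(W^2)); E*n - 2*F*m + G*l = 6885/128, EG - F^2 = 6885/64, so H = (1/4)/sqrt(85/16)

Answer: H = sqrt(85)/85


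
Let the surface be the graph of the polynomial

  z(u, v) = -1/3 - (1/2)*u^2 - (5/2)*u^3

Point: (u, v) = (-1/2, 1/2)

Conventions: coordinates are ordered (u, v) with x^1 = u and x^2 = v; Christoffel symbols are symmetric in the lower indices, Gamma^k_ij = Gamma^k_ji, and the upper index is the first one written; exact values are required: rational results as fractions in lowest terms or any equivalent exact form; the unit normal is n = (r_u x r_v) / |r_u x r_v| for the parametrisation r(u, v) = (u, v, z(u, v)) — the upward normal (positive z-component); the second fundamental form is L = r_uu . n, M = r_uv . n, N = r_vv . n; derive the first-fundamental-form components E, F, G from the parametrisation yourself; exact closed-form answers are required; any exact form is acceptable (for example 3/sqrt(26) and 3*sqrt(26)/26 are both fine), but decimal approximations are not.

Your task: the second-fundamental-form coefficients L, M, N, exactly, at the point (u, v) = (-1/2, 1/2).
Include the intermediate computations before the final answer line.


z_u = -11/8, z_v = 0, z_uu = 13/2, z_uv = 0, z_vv = 0
E = 185/64, F = 0, G = 1; answer radicand W^2 = 185/64
unnormalised second-form numerators: l = 13/2, m = 0, n = 0; L = l/sqrt(185/64), and similarly M = m/sqrt(W^2), N = n/sqrt(W^2)

Answer: L = 52*sqrt(185)/185, M = 0, N = 0


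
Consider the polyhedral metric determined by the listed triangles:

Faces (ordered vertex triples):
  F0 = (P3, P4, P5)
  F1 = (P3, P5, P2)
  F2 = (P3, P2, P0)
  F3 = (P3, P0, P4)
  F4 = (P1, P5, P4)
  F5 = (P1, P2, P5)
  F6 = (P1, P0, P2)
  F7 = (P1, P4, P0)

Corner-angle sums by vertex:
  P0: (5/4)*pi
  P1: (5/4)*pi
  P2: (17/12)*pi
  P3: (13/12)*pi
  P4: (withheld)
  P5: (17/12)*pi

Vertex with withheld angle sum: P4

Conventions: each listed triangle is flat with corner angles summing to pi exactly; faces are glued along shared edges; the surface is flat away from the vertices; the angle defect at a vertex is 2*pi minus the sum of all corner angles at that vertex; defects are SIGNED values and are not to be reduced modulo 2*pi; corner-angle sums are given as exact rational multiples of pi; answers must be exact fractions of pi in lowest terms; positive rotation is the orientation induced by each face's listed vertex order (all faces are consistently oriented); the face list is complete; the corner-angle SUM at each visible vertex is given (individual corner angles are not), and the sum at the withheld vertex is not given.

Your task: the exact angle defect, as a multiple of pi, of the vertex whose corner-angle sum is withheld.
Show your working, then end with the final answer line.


V = 6, E = 12, F = 8; chi = V - E + F = 2
Gauss-Bonnet: total defect = 2*pi*chi = 4*pi; visible defects sum to (43/12)*pi

Answer: defect(P4) = (5/12)*pi


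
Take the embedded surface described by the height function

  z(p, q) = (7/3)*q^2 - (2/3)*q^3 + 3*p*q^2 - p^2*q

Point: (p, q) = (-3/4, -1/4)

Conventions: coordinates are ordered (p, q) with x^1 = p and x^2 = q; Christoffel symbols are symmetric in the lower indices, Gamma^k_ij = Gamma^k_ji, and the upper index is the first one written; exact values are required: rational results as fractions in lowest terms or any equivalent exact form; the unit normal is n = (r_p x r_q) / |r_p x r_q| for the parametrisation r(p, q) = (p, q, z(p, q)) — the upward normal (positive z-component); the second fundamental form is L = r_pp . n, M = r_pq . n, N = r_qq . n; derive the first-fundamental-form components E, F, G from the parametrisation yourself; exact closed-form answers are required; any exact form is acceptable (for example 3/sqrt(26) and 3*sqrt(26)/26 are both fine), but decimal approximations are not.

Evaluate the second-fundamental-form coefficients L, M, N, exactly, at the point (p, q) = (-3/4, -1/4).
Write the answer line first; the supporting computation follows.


Answer: L = 12*sqrt(10)/95, M = 0, N = 28*sqrt(10)/95

z_p = -3/16, z_q = -35/48, z_pp = 1/2, z_pq = 0, z_qq = 7/6
E = 265/256, F = 35/256, G = 3529/2304; answer radicand W^2 = 1805/1152
unnormalised second-form numerators: l = 1/2, m = 0, n = 7/6; L = l/sqrt(1805/1152), and similarly M = m/sqrt(W^2), N = n/sqrt(W^2)


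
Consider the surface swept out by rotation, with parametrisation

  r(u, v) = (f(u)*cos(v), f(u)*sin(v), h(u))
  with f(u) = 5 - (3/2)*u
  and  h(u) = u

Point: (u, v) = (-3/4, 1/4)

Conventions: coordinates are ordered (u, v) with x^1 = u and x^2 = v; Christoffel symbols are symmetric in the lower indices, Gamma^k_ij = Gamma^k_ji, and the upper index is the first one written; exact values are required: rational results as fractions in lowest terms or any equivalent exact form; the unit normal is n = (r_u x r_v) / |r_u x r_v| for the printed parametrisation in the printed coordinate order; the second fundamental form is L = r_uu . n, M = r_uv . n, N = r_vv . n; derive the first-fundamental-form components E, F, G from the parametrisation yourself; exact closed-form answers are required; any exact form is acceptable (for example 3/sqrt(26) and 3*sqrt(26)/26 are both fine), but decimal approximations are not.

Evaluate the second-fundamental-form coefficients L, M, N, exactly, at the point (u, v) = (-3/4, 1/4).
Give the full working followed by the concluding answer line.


f = 49/8, f' = -3/2, f'' = 0, h' = 1, h'' = 0
E = 13/4, F = 0, G = 2401/64; answer radicand W^2 = 13/4
unnormalised second-form numerators: l = 0, m = 0, n = 49/8; L = l/sqrt(13/4), and similarly M = m/sqrt(W^2), N = n/sqrt(W^2)

Answer: L = 0, M = 0, N = 49*sqrt(13)/52


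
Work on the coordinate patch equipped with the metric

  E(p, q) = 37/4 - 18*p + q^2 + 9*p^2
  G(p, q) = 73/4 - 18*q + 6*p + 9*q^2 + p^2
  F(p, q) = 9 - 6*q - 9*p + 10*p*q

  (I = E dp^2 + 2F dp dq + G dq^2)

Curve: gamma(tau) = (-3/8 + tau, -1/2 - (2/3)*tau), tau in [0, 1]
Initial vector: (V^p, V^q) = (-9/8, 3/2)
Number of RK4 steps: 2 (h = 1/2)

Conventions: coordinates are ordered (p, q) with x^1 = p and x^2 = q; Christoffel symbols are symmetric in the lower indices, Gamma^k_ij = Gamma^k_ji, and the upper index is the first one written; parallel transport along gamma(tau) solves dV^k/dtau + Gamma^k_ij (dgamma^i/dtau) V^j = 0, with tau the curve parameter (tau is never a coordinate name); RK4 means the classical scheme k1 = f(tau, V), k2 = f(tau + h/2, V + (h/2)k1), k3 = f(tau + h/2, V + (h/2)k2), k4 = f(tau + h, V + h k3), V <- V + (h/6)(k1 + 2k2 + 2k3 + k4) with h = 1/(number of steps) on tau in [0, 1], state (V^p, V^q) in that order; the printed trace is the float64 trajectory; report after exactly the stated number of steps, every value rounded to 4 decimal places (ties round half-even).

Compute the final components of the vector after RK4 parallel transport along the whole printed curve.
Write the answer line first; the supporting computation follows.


Answer: V^p = -1.8160, V^q = 0.6477

gamma'(tau) = (1, -2/3); f(tau, V)^k = -Gamma^k_ij(gamma(tau)) gamma'^i(tau) V^j; h = 1/2; intermediate values shown to 6 dp
curve data and Christoffel symbols at the stage parameters:
  tau = 0.000000: gamma = (-0.375000, -0.500000), gamma' = (1.000000, -0.666667); Gamma_ppp = -0.582235, Gamma_ppq = -0.323689, Gamma_pqq = -0.582235, Gamma_qpp = -0.126191, Gamma_qpq = 0.299688, Gamma_qqq = -0.126191
  tau = 0.250000: gamma = (-0.125000, -0.666667), gamma' = (1.000000, -0.666667); Gamma_ppp = -0.634192, Gamma_ppq = -0.360473, Gamma_pqq = -0.634192, Gamma_qpp = -0.164507, Gamma_qpq = 0.246663, Gamma_qqq = -0.164507
  tau = 0.500000: gamma = (0.125000, -0.833333), gamma' = (1.000000, -0.666667); Gamma_ppp = -0.694429, Gamma_ppq = -0.402003, Gamma_pqq = -0.694429, Gamma_qpp = -0.205699, Gamma_qpq = 0.195751, Gamma_qqq = -0.205699
  tau = 0.750000: gamma = (0.375000, -1.000000), gamma' = (1.000000, -0.666667); Gamma_ppp = -0.764921, Gamma_ppq = -0.449751, Gamma_pqq = -0.764921, Gamma_qpp = -0.251387, Gamma_qpq = 0.145187, Gamma_qqq = -0.251387
  tau = 1.000000: gamma = (0.625000, -1.166667), gamma' = (1.000000, -0.666667); Gamma_ppp = -0.847935, Gamma_ppq = -0.505399, Gamma_pqq = -0.847935, Gamma_qpp = -0.303475, Gamma_qpq = 0.093157, Gamma_qqq = -0.303475
step 0: V^p = -1.1250, V^q = 1.5000
step 1: k1 = (-0.508949, -0.942453), k2 = (-0.572027, -0.862466), k3 = (-0.579484, -0.874779), k4 = (-0.668050, -0.829361); V <- V + (h/6)(k1 + 2k2 + 2k3 + k4): V^p = -1.4150, V^q = 1.0628
step 2: k1 = (-0.668173, -0.829514), k2 = (-0.787281, -0.818394), k3 = (-0.801297, -0.829631), k4 = (-0.966610, -0.855229); V <- V + (h/6)(k1 + 2k2 + 2k3 + k4): V^p = -1.8160, V^q = 0.6477


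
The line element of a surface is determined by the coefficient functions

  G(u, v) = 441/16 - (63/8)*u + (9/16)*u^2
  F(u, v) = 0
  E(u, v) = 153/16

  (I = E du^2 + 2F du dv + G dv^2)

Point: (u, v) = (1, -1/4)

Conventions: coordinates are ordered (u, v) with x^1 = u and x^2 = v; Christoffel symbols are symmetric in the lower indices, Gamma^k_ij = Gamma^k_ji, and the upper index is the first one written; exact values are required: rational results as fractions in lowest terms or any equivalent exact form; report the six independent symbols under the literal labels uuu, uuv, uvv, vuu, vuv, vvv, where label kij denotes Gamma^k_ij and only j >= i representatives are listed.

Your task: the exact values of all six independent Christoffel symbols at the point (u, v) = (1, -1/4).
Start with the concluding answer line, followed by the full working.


Answer: Gamma_uuu = 0, Gamma_uuv = 0, Gamma_uvv = 6/17, Gamma_vuu = 0, Gamma_vuv = -1/6, Gamma_vvv = 0

E = 153/16, F = 0, G = 81/4 at the point
E_u = 0, E_v = 0, F_u = 0, F_v = 0, G_u = -27/4, G_v = 0
EG - F^2 = 12393/64;  g^inv = (64/12393) * [[81/4, 0], [0, 153/16]]
first-kind symbols [ij,l] = (1/2)(d_i g_jl + d_j g_il - d_l g_ij): [uu,u] = E_u/2 = 0, [uu,v] = F_u - E_v/2 = 0, [uv,u] = E_v/2 = 0, [uv,v] = G_u/2 = -27/8, [vv,u] = F_v - G_u/2 = 27/8, [vv,v] = G_v/2 = 0
Gamma^u_ij = (G*[ij,u] - F*[ij,v])/(EG - F^2), Gamma^v_ij = (E*[ij,v] - F*[ij,u])/(EG - F^2)


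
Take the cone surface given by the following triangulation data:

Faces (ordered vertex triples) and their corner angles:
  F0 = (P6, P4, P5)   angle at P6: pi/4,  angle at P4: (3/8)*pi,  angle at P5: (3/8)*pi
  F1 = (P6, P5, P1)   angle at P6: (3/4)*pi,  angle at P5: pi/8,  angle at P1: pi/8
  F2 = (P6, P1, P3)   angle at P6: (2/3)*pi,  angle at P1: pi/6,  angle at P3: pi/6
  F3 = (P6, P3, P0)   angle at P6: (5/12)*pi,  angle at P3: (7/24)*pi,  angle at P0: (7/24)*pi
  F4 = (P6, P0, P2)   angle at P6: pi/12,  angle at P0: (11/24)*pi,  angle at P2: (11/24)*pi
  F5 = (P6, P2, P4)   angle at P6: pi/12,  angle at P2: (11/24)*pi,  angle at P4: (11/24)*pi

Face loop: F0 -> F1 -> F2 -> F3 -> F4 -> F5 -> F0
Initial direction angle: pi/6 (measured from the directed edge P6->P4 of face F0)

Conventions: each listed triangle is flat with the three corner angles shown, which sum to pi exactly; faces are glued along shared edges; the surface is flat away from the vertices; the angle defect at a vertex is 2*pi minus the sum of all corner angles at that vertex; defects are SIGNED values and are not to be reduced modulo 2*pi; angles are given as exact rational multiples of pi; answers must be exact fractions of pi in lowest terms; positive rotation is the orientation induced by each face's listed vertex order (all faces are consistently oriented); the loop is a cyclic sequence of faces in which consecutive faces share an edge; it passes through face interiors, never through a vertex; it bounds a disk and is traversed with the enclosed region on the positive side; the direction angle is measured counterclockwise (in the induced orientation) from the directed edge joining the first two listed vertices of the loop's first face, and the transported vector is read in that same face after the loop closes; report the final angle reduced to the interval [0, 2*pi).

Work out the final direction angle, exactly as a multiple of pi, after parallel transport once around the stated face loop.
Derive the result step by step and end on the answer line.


enclosed vertex P6: corner angles sum to (9/4)*pi, defect = 2*pi - (9/4)*pi = -pi/4
by Gauss-Bonnet the loop rotates the vector by the enclosed defect sum (positive orientation, mod 2*pi)
final angle = pi/6 - pi/4 = (23/12)*pi (mod 2*pi)

Answer: final direction angle = (23/12)*pi


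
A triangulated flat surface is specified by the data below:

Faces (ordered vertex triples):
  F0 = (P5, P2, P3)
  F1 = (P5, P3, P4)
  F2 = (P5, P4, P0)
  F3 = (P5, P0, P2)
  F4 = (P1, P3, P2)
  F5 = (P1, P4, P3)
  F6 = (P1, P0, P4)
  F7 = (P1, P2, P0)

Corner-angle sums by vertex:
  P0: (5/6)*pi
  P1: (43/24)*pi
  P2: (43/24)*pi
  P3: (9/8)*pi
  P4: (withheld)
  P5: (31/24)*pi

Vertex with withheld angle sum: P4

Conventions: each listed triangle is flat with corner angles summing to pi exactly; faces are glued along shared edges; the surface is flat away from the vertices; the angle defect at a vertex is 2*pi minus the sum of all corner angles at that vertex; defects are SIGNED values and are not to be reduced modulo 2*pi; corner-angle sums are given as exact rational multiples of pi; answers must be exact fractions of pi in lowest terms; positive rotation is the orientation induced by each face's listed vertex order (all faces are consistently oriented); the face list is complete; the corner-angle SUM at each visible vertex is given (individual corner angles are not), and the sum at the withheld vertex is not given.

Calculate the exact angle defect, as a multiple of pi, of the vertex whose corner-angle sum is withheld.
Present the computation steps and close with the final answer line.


V = 6, E = 12, F = 8; chi = V - E + F = 2
Gauss-Bonnet: total defect = 2*pi*chi = 4*pi; visible defects sum to (19/6)*pi

Answer: defect(P4) = (5/6)*pi


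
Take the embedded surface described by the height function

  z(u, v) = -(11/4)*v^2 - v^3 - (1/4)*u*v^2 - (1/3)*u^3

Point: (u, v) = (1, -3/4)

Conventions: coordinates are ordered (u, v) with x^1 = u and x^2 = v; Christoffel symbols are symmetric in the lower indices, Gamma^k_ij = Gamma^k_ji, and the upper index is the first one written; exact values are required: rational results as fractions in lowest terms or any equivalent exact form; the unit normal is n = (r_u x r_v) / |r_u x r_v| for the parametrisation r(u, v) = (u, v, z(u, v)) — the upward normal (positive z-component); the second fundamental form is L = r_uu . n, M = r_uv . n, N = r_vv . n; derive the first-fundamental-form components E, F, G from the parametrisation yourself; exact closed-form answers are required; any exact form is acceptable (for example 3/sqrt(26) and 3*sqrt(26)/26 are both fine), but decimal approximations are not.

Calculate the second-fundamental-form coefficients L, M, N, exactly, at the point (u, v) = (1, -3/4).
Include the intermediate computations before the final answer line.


z_u = -73/64, z_v = 45/16, z_uu = -2, z_uv = 3/8, z_vv = -3/2
E = 9425/4096, F = -3285/1024, G = 2281/256; answer radicand W^2 = 41825/4096
unnormalised second-form numerators: l = -2, m = 3/8, n = -3/2; L = l/sqrt(41825/4096), and similarly M = m/sqrt(W^2), N = n/sqrt(W^2)

Answer: L = -128*sqrt(1673)/8365, M = 24*sqrt(1673)/8365, N = -96*sqrt(1673)/8365


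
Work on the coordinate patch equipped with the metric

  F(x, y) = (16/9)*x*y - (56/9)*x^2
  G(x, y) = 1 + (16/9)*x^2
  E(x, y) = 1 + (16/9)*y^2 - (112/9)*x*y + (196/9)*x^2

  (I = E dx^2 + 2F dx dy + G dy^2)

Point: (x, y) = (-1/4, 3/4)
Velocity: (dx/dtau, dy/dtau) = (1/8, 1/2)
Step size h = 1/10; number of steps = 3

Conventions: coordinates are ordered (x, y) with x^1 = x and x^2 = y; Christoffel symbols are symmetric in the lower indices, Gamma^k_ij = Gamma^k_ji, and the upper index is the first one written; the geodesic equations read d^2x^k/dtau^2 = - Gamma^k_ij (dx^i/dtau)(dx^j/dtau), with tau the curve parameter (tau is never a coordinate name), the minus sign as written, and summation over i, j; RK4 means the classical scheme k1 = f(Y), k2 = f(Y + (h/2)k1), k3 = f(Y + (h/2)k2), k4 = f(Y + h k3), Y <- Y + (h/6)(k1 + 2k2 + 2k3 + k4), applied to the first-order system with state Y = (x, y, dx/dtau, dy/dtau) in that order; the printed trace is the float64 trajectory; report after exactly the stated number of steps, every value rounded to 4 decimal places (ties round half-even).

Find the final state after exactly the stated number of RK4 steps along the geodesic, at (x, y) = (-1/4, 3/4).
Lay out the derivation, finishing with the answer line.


f(Y) = (dx/dtau, dy/dtau, -Gamma^x_ij Y'^i Y'^j, -Gamma^y_ij Y'^i Y'^j) with the Gammas evaluated at the stage position; h = 0.100000; intermediate values shown to 6 dp
step 0: x = -0.2500, y = 0.7500, dx/dtau = 0.1250, dy/dtau = 0.5000
step 1:
  k1: at (x, y) = (-0.250000, 0.750000), (dx/dtau, dy/dtau) = (0.125000, 0.500000); Gamma_xxx = -1.741627, Gamma_xxy = 0.497608, Gamma_xyy = 0.000000, Gamma_yxx = 0.267943, Gamma_yxy = -0.076555, Gamma_yyy = 0.000000; k1 = (0.125000, 0.500000, -0.034988, 0.005383)
  k2: at (x, y) = (-0.243750, 0.775000), (dx/dtau, dy/dtau) = (0.123251, 0.500269); Gamma_xxx = -1.741201, Gamma_xxy = 0.497486, Gamma_xyy = 0.000000, Gamma_yxx = 0.260679, Gamma_yxy = -0.074480, Gamma_yyy = 0.000000; k2 = (0.123251, 0.500269, -0.034898, 0.005225)
  k3: at (x, y) = (-0.243837, 0.775013), (dx/dtau, dy/dtau) = (0.123255, 0.500261); Gamma_xxx = -1.740966, Gamma_xxy = 0.497419, Gamma_xyy = 0.000000, Gamma_yxx = 0.260686, Gamma_yxy = -0.074482, Gamma_yyy = 0.000000; k3 = (0.123255, 0.500261, -0.034893, 0.005225)
  k4: at (x, y) = (-0.237674, 0.800026), (dx/dtau, dy/dtau) = (0.121511, 0.500522); Gamma_xxx = -1.740258, Gamma_xxy = 0.497217, Gamma_xyy = 0.000000, Gamma_yxx = 0.253458, Gamma_yxy = -0.072417, Gamma_yyy = 0.000000; k4 = (0.121511, 0.500522, -0.034786, 0.005066)
  Y <- Y + (h/6)(k1 + 2k2 + 2k3 + k4): x = -0.2377, y = 0.8000, dx/dtau = 0.1215, dy/dtau = 0.5005
step 2:
  k1: at (x, y) = (-0.237675, 0.800026), (dx/dtau, dy/dtau) = (0.121511, 0.500522); Gamma_xxx = -1.740258, Gamma_xxy = 0.497216, Gamma_xyy = 0.000000, Gamma_yxx = 0.253458, Gamma_yxy = -0.072417, Gamma_yyy = 0.000000; k1 = (0.121511, 0.500522, -0.034786, 0.005066)
  k2: at (x, y) = (-0.231599, 0.825053), (dx/dtau, dy/dtau) = (0.119771, 0.500776); Gamma_xxx = -1.739266, Gamma_xxy = 0.496933, Gamma_xyy = 0.000000, Gamma_yxx = 0.246271, Gamma_yxy = -0.070363, Gamma_yyy = 0.000000; k2 = (0.119771, 0.500776, -0.034661, 0.004908)
  k3: at (x, y) = (-0.231686, 0.825065), (dx/dtau, dy/dtau) = (0.119778, 0.500768); Gamma_xxx = -1.739034, Gamma_xxy = 0.496867, Gamma_xyy = 0.000000, Gamma_yxx = 0.246283, Gamma_yxy = -0.070366, Gamma_yyy = 0.000000; k3 = (0.119778, 0.500768, -0.034656, 0.004908)
  k4: at (x, y) = (-0.225697, 0.850103), (dx/dtau, dy/dtau) = (0.118045, 0.501013); Gamma_xxx = -1.737765, Gamma_xxy = 0.496504, Gamma_xyy = 0.000000, Gamma_yxx = 0.239145, Gamma_yxy = -0.068327, Gamma_yyy = 0.000000; k4 = (0.118045, 0.501013, -0.034514, 0.004750)
  Y <- Y + (h/6)(k1 + 2k2 + 2k3 + k4): x = -0.2257, y = 0.8501, dx/dtau = 0.1180, dy/dtau = 0.5010
step 3:
  k1: at (x, y) = (-0.225697, 0.850103), (dx/dtau, dy/dtau) = (0.118045, 0.501013); Gamma_xxx = -1.737765, Gamma_xxy = 0.496504, Gamma_xyy = 0.000000, Gamma_yxx = 0.239145, Gamma_yxy = -0.068327, Gamma_yyy = 0.000000; k1 = (0.118045, 0.501013, -0.034514, 0.004750)
  k2: at (x, y) = (-0.219795, 0.875154), (dx/dtau, dy/dtau) = (0.116320, 0.501251); Gamma_xxx = -1.736218, Gamma_xxy = 0.496062, Gamma_xyy = 0.000000, Gamma_yxx = 0.232062, Gamma_yxy = -0.066304, Gamma_yyy = 0.000000; k2 = (0.116320, 0.501251, -0.034355, 0.004592)
  k3: at (x, y) = (-0.219881, 0.875166), (dx/dtau, dy/dtau) = (0.116327, 0.501243); Gamma_xxx = -1.735989, Gamma_xxy = 0.495997, Gamma_xyy = 0.000000, Gamma_yxx = 0.232079, Gamma_yxy = -0.066308, Gamma_yyy = 0.000000; k3 = (0.116327, 0.501243, -0.034350, 0.004592)
  k4: at (x, y) = (-0.214064, 0.900228), (dx/dtau, dy/dtau) = (0.114610, 0.501472); Gamma_xxx = -1.734170, Gamma_xxy = 0.495477, Gamma_xyy = 0.000000, Gamma_yxx = 0.225059, Gamma_yxy = -0.064303, Gamma_yyy = 0.000000; k4 = (0.114610, 0.501472, -0.034175, 0.004435)
  Y <- Y + (h/6)(k1 + 2k2 + 2k3 + k4): x = -0.2141, y = 0.9002, dx/dtau = 0.1146, dy/dtau = 0.5015

Answer: x = -0.2141, y = 0.9002, dx/dtau = 0.1146, dy/dtau = 0.5015
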